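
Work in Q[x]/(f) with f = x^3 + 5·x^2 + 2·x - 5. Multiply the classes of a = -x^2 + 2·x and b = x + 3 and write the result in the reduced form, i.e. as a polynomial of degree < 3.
First multiply in Q[x] without reducing: a · b = -x^3 - x^2 + 6·x. Now divide by f(x) = x^3 + 5·x^2 + 2·x - 5, eliminating the leading term at each step:
  leading term -x^3: subtract (-1)·f(x) = -x^3 - 5·x^2 - 2·x + 5, leaving 4·x^2 + 8·x - 5
The degree is now < 3, so this is the remainder. Hence a · b ≡ 4·x^2 + 8·x - 5 in Q[x]/(f).

Final answer: a · b ≡ 4·x^2 + 8·x - 5 (mod f(x))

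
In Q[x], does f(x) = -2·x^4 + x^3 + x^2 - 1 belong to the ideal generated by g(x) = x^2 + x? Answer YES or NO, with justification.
NO

In Q[x] the ideal (g) consists of all multiples of g, so f ∈ (g) iff g | f, i.e. iff the remainder of f on division by g is 0. Divide f by g (g is monic, so eliminate the leading term of the running remainder at each step):
  leading term -2·x^4: subtract (-2·x^2)·g(x) = -2·x^4 - 2·x^3, leaving 3·x^3 + x^2 - 1
  leading term 3·x^3: subtract (3·x)·g(x) = 3·x^3 + 3·x^2, leaving -2·x^2 - 1
  leading term -2·x^2: subtract (-2)·g(x) = -2·x^2 - 2·x, leaving 2·x - 1
The remainder r(x) = 2·x - 1 ≠ 0 (and deg r < deg g), so g ∤ f, i.e. f ∉ (g).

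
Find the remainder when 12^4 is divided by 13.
1

Use repeated squaring. Binary(4) = 100. Walk through the bits of the exponent 4 left-to-right: at each bit after the leading one, square the running value, then multiply by 12 if the bit is 1 (always reducing mod 13):
  bit 1 = 1 (leading): start with 12.
  bit 2 = 0: square 12^2 = 144 ≡ 1 (mod 13).
  bit 3 = 0: square 1^2 = 1 (mod 13).
Final value: 12^4 ≡ 1 (mod 13).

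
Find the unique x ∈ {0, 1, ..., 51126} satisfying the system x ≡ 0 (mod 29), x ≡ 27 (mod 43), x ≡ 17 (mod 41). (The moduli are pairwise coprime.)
x ≡ 29783 (mod 51127); the representative in [0, 51127) is 29783

The moduli 29, 43, 41 are pairwise coprime, so by the CRT there is a unique solution mod 29·43·41 = 51127.
Solve by successive substitution. Start with x ≡ 0 (mod 29).
  Combine with x ≡ 27 (mod 43): write x = 29·t and require 29·t ≡ 27 (mod 43). Since 29^(−1) ≡ 3 (mod 43), t ≡ 3·27 ≡ 38 (mod 43). So x ≡ 29·38 = 1102 (mod 1247).
  Combine with x ≡ 17 (mod 41): write x = 1102 + 1247·t and require 1102 + 1247·t ≡ 17 (mod 41), i.e. 1247·t ≡ 17 − 1102 ≡ 22 (mod 41). Since 1247^(−1) ≡ 29 (mod 41) (1247 ≡ 17 (mod 41)), t ≡ 29·22 ≡ 23 (mod 41). So x ≡ 1102 + 1247·23 = 29783 (mod 51127).
Unique solution in [0, 51127): x = 29783.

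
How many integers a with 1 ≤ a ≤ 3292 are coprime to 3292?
The number of a ∈ {1, ..., 3292} with gcd(a, 3292) = 1 is by definition Euler's totient φ(3292). φ is multiplicative, with φ(p^e) = p^e − p^(e−1). Factorise 3292 = 2^2 · 823. Then
  φ(3292) = (2^2 − 2^1) · (823 − 1) = 2 · 822 = 1644.
So there are 1644 such integers.

Final answer: 1644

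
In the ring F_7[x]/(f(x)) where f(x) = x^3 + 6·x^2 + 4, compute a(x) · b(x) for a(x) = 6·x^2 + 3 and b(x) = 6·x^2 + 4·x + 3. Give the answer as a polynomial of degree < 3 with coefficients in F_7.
Multiply as integer polynomials: a · b = 36·x^4 + 24·x^3 + 36·x^2 + 12·x + 9. Reducing coefficients mod 7: a · b ≡ x^4 + 3·x^3 + x^2 + 5·x + 2. Now divide by f(x) = x^3 + 6·x^2 + 4 in F_7[x], eliminating the leading term at each step:
  leading term x^4: subtract (x)·f(x) = x^4 + 6·x^3 + 4·x, leaving 4·x^3 + x^2 + x + 2 (coefficients mod 7)
  leading term 4·x^3: subtract (4)·f(x) = 4·x^3 + 3·x^2 + 2, leaving 5·x^2 + x (coefficients mod 7)
The degree is now < 3, so this is the remainder. Hence a · b ≡ 5·x^2 + x in F_7[x]/(f).

Final answer: a · b ≡ 5·x^2 + x (mod f(x))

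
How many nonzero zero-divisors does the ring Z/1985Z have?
In Z/1985Z each nonzero element is either a unit (gcd with 1985 is 1) or a zero-divisor (gcd > 1). The number of units is φ(1985): factorise 1985 = 5 · 397, so φ(1985) = (5 − 1) · (397 − 1) = 4 · 396 = 1584. The nonzero elements number 1985 − 1 = 1984. Hence the nonzero zero-divisors number 1984 − 1584 = 400.

Final answer: Z/1985Z has 400 nonzero zero-divisors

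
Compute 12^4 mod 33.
Use repeated squaring. Binary(4) = 100. Walk through the bits of the exponent 4 left-to-right: at each bit after the leading one, square the running value, then multiply by 12 if the bit is 1 (always reducing mod 33):
  bit 1 = 1 (leading): start with 12.
  bit 2 = 0: square 12^2 = 144 ≡ 12 (mod 33).
  bit 3 = 0: square 12^2 = 144 ≡ 12 (mod 33).
Final value: 12^4 ≡ 12 (mod 33).

Final answer: 12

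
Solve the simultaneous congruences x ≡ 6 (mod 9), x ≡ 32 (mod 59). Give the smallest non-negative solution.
x ≡ 150 (mod 531); the representative in [0, 531) is 150

The moduli 9, 59 are pairwise coprime, so by the CRT there is a unique solution mod 9·59 = 531.
Solve by successive substitution. Start with x ≡ 6 (mod 9).
  Combine with x ≡ 32 (mod 59): write x = 6 + 9·t and require 6 + 9·t ≡ 32 (mod 59), i.e. 9·t ≡ 32 − 6 ≡ 26 (mod 59). Since 9^(−1) ≡ 46 (mod 59), t ≡ 46·26 ≡ 16 (mod 59). So x ≡ 6 + 9·16 = 150 (mod 531).
Unique solution in [0, 531): x = 150.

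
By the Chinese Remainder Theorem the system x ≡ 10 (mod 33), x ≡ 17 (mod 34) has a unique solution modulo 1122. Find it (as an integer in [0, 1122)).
x ≡ 901 (mod 1122); the representative in [0, 1122) is 901

The moduli 33, 34 are pairwise coprime, so by the CRT there is a unique solution mod 33·34 = 1122.
Solve by successive substitution. Start with x ≡ 10 (mod 33).
  Combine with x ≡ 17 (mod 34): write x = 10 + 33·t and require 10 + 33·t ≡ 17 (mod 34), i.e. 33·t ≡ 17 − 10 ≡ 7 (mod 34). Since 33^(−1) ≡ 33 (mod 34), t ≡ 33·7 ≡ 27 (mod 34). So x ≡ 10 + 33·27 = 901 (mod 1122).
Unique solution in [0, 1122): x = 901.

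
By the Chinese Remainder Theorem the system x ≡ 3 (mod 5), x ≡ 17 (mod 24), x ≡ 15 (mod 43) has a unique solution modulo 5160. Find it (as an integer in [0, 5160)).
x ≡ 3713 (mod 5160); the representative in [0, 5160) is 3713

The moduli 5, 24, 43 are pairwise coprime, so by the CRT there is a unique solution mod 5·24·43 = 5160.
Solve by successive substitution. Start with x ≡ 3 (mod 5).
  Combine with x ≡ 17 (mod 24): write x = 3 + 5·t and require 3 + 5·t ≡ 17 (mod 24), i.e. 5·t ≡ 17 − 3 ≡ 14 (mod 24). Since 5^(−1) ≡ 5 (mod 24), t ≡ 5·14 ≡ 22 (mod 24). So x ≡ 3 + 5·22 = 113 (mod 120).
  Combine with x ≡ 15 (mod 43): write x = 113 + 120·t and require 113 + 120·t ≡ 15 (mod 43), i.e. 120·t ≡ 15 − 113 ≡ 31 (mod 43). Since 120^(−1) ≡ 19 (mod 43) (120 ≡ 34 (mod 43)), t ≡ 19·31 ≡ 30 (mod 43). So x ≡ 113 + 120·30 = 3713 (mod 5160).
Unique solution in [0, 5160): x = 3713.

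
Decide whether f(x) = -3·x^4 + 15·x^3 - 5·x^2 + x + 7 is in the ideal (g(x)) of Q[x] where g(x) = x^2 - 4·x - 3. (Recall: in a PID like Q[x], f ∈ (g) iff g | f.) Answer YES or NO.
NO

In Q[x] the ideal (g) consists of all multiples of g, so f ∈ (g) iff g | f, i.e. iff the remainder of f on division by g is 0. Divide f by g (g is monic, so eliminate the leading term of the running remainder at each step):
  leading term -3·x^4: subtract (-3·x^2)·g(x) = -3·x^4 + 12·x^3 + 9·x^2, leaving 3·x^3 - 14·x^2 + x + 7
  leading term 3·x^3: subtract (3·x)·g(x) = 3·x^3 - 12·x^2 - 9·x, leaving -2·x^2 + 10·x + 7
  leading term -2·x^2: subtract (-2)·g(x) = -2·x^2 + 8·x + 6, leaving 2·x + 1
The remainder r(x) = 2·x + 1 ≠ 0 (and deg r < deg g), so g ∤ f, i.e. f ∉ (g).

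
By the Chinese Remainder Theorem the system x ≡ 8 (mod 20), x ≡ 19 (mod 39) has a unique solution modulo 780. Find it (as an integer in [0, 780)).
x ≡ 448 (mod 780); the representative in [0, 780) is 448

The moduli 20, 39 are pairwise coprime, so by the CRT there is a unique solution mod 20·39 = 780.
Solve by successive substitution. Start with x ≡ 8 (mod 20).
  Combine with x ≡ 19 (mod 39): write x = 8 + 20·t and require 8 + 20·t ≡ 19 (mod 39), i.e. 20·t ≡ 19 − 8 ≡ 11 (mod 39). Since 20^(−1) ≡ 2 (mod 39), t ≡ 2·11 ≡ 22 (mod 39). So x ≡ 8 + 20·22 = 448 (mod 780).
Unique solution in [0, 780): x = 448.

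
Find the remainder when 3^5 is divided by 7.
5

Use repeated squaring. Binary(5) = 101. Walk through the bits of the exponent 5 left-to-right: at each bit after the leading one, square the running value, then multiply by 3 if the bit is 1 (always reducing mod 7):
  bit 1 = 1 (leading): start with 3.
  bit 2 = 0: square 3^2 = 9 ≡ 2 (mod 7).
  bit 3 = 1: square 2^2 = 4; bit is 1, so multiply 4·3 = 12 ≡ 5 (mod 7).
Final value: 3^5 ≡ 5 (mod 7).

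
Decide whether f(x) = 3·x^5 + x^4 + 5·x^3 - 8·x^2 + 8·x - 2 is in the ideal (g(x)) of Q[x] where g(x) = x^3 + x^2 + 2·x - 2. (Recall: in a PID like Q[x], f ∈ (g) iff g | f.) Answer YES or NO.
NO

In Q[x] the ideal (g) consists of all multiples of g, so f ∈ (g) iff g | f, i.e. iff the remainder of f on division by g is 0. Divide f by g (g is monic, so eliminate the leading term of the running remainder at each step):
  leading term 3·x^5: subtract (3·x^2)·g(x) = 3·x^5 + 3·x^4 + 6·x^3 - 6·x^2, leaving -2·x^4 - x^3 - 2·x^2 + 8·x - 2
  leading term -2·x^4: subtract (-2·x)·g(x) = -2·x^4 - 2·x^3 - 4·x^2 + 4·x, leaving x^3 + 2·x^2 + 4·x - 2
  leading term x^3: subtract (1)·g(x) = x^3 + x^2 + 2·x - 2, leaving x^2 + 2·x
The remainder r(x) = x^2 + 2·x ≠ 0 (and deg r < deg g), so g ∤ f, i.e. f ∉ (g).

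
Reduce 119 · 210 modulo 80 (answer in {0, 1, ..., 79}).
Reduce the factors first: 119 ≡ 39, 210 ≡ 50 (mod 80), so 119 · 210 ≡ 39 · 50 (mod 80). 39 · 50 = 1950. Dividing by 80: 1950 = 24·80 + 30. So (119 · 210) mod 80 = 30.

Final answer: 30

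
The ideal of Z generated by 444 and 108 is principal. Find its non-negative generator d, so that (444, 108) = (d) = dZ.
(444, 108) = (12); d = 12

In the PID Z, (a, b) is generated by gcd(a, b). Compute gcd(444, 108) with the extended Euclidean algorithm, tracking rows (r, s, t) with s·444 + t·108 = r:
  row A: (444, 1, 0)   [1·444 + 0·108 = 444]
  row B: (108, 0, 1)   [0·444 + 1·108 = 108]
  444 = 4·108 + 12   → row C = row A − 4·row B = (12, 1, −4)   [check: 1·444 − 4·108 = 12]
  108 = 9·12 + 0   → remainder 0, stop. gcd = 12 (last nonzero row C).
So gcd(444, 108) = 12, with Bézout identity 1·444 − 4·108 = 12. Containment (⊇): the Bézout identity exhibits 12 as an element of (444, 108), giving (12) ⊆ (444, 108). Containment (⊆): since 12 | 444 and 12 | 108 (444 = 12·37, 108 = 12·9), every Z-linear combination of 444 and 108 is divisible by 12, so (444, 108) ⊆ (12). Therefore (444, 108) = (12), d = 12.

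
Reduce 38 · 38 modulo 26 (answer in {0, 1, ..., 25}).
Reduce the factors first: 38 ≡ 12, 38 ≡ 12 (mod 26), so 38 · 38 ≡ 12 · 12 (mod 26). 12 · 12 = 144. Dividing by 26: 144 = 5·26 + 14. So (38 · 38) mod 26 = 14.

Final answer: 14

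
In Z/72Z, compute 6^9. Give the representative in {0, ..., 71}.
Use repeated squaring. Binary(9) = 1001. Walk through the bits of the exponent 9 left-to-right: at each bit after the leading one, square the running value, then multiply by 6 if the bit is 1 (always reducing mod 72):
  bit 1 = 1 (leading): start with 6.
  bit 2 = 0: square 6^2 = 36 (mod 72).
  bit 3 = 0: square 36^2 = 1296 ≡ 0 (mod 72).
  bit 4 = 1: square 0^2 = 0; bit is 1, so multiply 0·6 = 0 (mod 72).
Final value: 6^9 ≡ 0 (mod 72).

Final answer: 0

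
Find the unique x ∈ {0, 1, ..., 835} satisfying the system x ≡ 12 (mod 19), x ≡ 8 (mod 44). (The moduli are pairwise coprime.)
x ≡ 316 (mod 836); the representative in [0, 836) is 316

The moduli 19, 44 are pairwise coprime, so by the CRT there is a unique solution mod 19·44 = 836.
Solve by successive substitution. Start with x ≡ 12 (mod 19).
  Combine with x ≡ 8 (mod 44): write x = 12 + 19·t and require 12 + 19·t ≡ 8 (mod 44), i.e. 19·t ≡ 8 − 12 ≡ 40 (mod 44). Since 19^(−1) ≡ 7 (mod 44), t ≡ 7·40 ≡ 16 (mod 44). So x ≡ 12 + 19·16 = 316 (mod 836).
Unique solution in [0, 836): x = 316.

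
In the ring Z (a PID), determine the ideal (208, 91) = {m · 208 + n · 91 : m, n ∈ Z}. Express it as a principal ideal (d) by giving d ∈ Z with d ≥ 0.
(208, 91) = (13); d = 13

In the PID Z, (a, b) is generated by gcd(a, b). Compute gcd(208, 91) with the extended Euclidean algorithm, tracking rows (r, s, t) with s·208 + t·91 = r:
  row A: (208, 1, 0)   [1·208 + 0·91 = 208]
  row B: (91, 0, 1)   [0·208 + 1·91 = 91]
  208 = 2·91 + 26   → row C = row A − 2·row B = (26, 1, −2)   [check: 1·208 − 2·91 = 26]
  91 = 3·26 + 13   → row D = row B − 3·row C = (13, −3, 7)   [check: −3·208 + 7·91 = 13]
  26 = 2·13 + 0   → remainder 0, stop. gcd = 13 (last nonzero row D).
So gcd(208, 91) = 13, with Bézout identity −3·208 + 7·91 = 13. Containment (⊇): the Bézout identity exhibits 13 as an element of (208, 91), giving (13) ⊆ (208, 91). Containment (⊆): since 13 | 208 and 13 | 91 (208 = 13·16, 91 = 13·7), every Z-linear combination of 208 and 91 is divisible by 13, so (208, 91) ⊆ (13). Therefore (208, 91) = (13), d = 13.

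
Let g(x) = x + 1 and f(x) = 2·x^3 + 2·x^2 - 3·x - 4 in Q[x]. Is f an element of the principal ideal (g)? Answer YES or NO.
NO

In Q[x] the ideal (g) consists of all multiples of g, so f ∈ (g) iff g | f, i.e. iff the remainder of f on division by g is 0. Divide f by g (g is monic, so eliminate the leading term of the running remainder at each step):
  leading term 2·x^3: subtract (2·x^2)·g(x) = 2·x^3 + 2·x^2, leaving -3·x - 4
  leading term -3·x: subtract (-3)·g(x) = -3·x - 3, leaving -1
The remainder r(x) = -1 ≠ 0 (and deg r < deg g), so g ∤ f, i.e. f ∉ (g).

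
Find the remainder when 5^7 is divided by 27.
14

Use repeated squaring. Binary(7) = 111. Walk through the bits of the exponent 7 left-to-right: at each bit after the leading one, square the running value, then multiply by 5 if the bit is 1 (always reducing mod 27):
  bit 1 = 1 (leading): start with 5.
  bit 2 = 1: square 5^2 = 25; bit is 1, so multiply 25·5 = 125 ≡ 17 (mod 27).
  bit 3 = 1: square 17^2 = 289 ≡ 19; bit is 1, so multiply 19·5 = 95 ≡ 14 (mod 27).
Final value: 5^7 ≡ 14 (mod 27).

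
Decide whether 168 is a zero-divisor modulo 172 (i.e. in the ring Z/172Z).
gcd(168, 172) = 4 > 1, so 168 is not a unit in Z/172Z. In Z/nZ every nonzero non-unit is a zero-divisor: explicitly, take b = 172/gcd = 43 ≠ 0 (mod 172); then 168·43 = 7224 = 42·172, i.e. 168·43 ≡ 0 (mod 172). So 168 is a zero-divisor.

Final answer: YES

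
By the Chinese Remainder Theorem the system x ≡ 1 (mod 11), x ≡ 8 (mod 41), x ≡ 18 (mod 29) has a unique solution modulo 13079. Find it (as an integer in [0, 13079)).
x ≡ 3411 (mod 13079); the representative in [0, 13079) is 3411

The moduli 11, 41, 29 are pairwise coprime, so by the CRT there is a unique solution mod 11·41·29 = 13079.
Solve by successive substitution. Start with x ≡ 1 (mod 11).
  Combine with x ≡ 8 (mod 41): write x = 1 + 11·t and require 1 + 11·t ≡ 8 (mod 41), i.e. 11·t ≡ 8 − 1 ≡ 7 (mod 41). Since 11^(−1) ≡ 15 (mod 41), t ≡ 15·7 ≡ 23 (mod 41). So x ≡ 1 + 11·23 = 254 (mod 451).
  Combine with x ≡ 18 (mod 29): write x = 254 + 451·t and require 254 + 451·t ≡ 18 (mod 29), i.e. 451·t ≡ 18 − 254 ≡ 25 (mod 29). Since 451^(−1) ≡ 20 (mod 29) (451 ≡ 16 (mod 29)), t ≡ 20·25 ≡ 7 (mod 29). So x ≡ 254 + 451·7 = 3411 (mod 13079).
Unique solution in [0, 13079): x = 3411.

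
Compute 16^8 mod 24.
Use repeated squaring. Binary(8) = 1000. Walk through the bits of the exponent 8 left-to-right: at each bit after the leading one, square the running value, then multiply by 16 if the bit is 1 (always reducing mod 24):
  bit 1 = 1 (leading): start with 16.
  bit 2 = 0: square 16^2 = 256 ≡ 16 (mod 24).
  bit 3 = 0: square 16^2 = 256 ≡ 16 (mod 24).
  bit 4 = 0: square 16^2 = 256 ≡ 16 (mod 24).
Final value: 16^8 ≡ 16 (mod 24).

Final answer: 16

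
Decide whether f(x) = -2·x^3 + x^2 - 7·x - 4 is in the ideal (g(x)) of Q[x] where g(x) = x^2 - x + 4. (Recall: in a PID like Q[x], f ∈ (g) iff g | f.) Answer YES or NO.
YES

In Q[x] the ideal (g) consists of all multiples of g, so f ∈ (g) iff g | f, i.e. iff the remainder of f on division by g is 0. Divide f by g (g is monic, so eliminate the leading term of the running remainder at each step):
  leading term -2·x^3: subtract (-2·x)·g(x) = -2·x^3 + 2·x^2 - 8·x, leaving -x^2 + x - 4
  leading term -x^2: subtract (-1)·g(x) = -x^2 + x - 4, leaving 0
The remainder is 0, so f(x) = g(x) · h(x) with h(x) = -2·x - 1. Hence g | f, i.e. f ∈ (g).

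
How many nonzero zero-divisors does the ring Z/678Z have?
In Z/678Z each nonzero element is either a unit (gcd with 678 is 1) or a zero-divisor (gcd > 1). The number of units is φ(678): factorise 678 = 2 · 3 · 113, so φ(678) = (2 − 1) · (3 − 1) · (113 − 1) = 1 · 2 · 112 = 224. The nonzero elements number 678 − 1 = 677. Hence the nonzero zero-divisors number 677 − 224 = 453.

Final answer: Z/678Z has 453 nonzero zero-divisors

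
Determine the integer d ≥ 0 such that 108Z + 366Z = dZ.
(108, 366) = (6); d = 6

In the PID Z, (a, b) is generated by gcd(a, b). Compute gcd(366, 108) with the extended Euclidean algorithm, tracking rows (r, s, t) with s·366 + t·108 = r:
  row A: (366, 1, 0)   [1·366 + 0·108 = 366]
  row B: (108, 0, 1)   [0·366 + 1·108 = 108]
  366 = 3·108 + 42   → row C = row A − 3·row B = (42, 1, −3)   [check: 1·366 − 3·108 = 42]
  108 = 2·42 + 24   → row D = row B − 2·row C = (24, −2, 7)   [check: −2·366 + 7·108 = 24]
  42 = 1·24 + 18   → row E = row C − 1·row D = (18, 3, −10)   [check: 3·366 − 10·108 = 18]
  24 = 1·18 + 6   → row F = row D − 1·row E = (6, −5, 17)   [check: −5·366 + 17·108 = 6]
  18 = 3·6 + 0   → remainder 0, stop. gcd = 6 (last nonzero row F).
So gcd(108, 366) = 6, with Bézout identity −5·366 + 17·108 = 6. Containment (⊇): the Bézout identity exhibits 6 as an element of (108, 366), giving (6) ⊆ (108, 366). Containment (⊆): since 6 | 108 and 6 | 366 (108 = 6·18, 366 = 6·61), every Z-linear combination of 108 and 366 is divisible by 6, so (108, 366) ⊆ (6). Therefore (108, 366) = (6), d = 6.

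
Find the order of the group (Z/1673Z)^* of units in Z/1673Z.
|(Z/1673Z)^*| = 1428

(Z/1673Z)^* consists of the classes a with gcd(a, 1673) = 1, so its order is φ(1673). φ is multiplicative, with φ(p^e) = p^e − p^(e−1). Factorise 1673 = 7 · 239. Then
  φ(1673) = (7 − 1) · (239 − 1) = 6 · 238 = 1428.
Thus |(Z/1673Z)^*| = 1428.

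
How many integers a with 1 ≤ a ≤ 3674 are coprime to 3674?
The number of a ∈ {1, ..., 3674} with gcd(a, 3674) = 1 is by definition Euler's totient φ(3674). φ is multiplicative, with φ(p^e) = p^e − p^(e−1). Factorise 3674 = 2 · 11 · 167. Then
  φ(3674) = (2 − 1) · (11 − 1) · (167 − 1) = 1 · 10 · 166 = 1660.
So there are 1660 such integers.

Final answer: 1660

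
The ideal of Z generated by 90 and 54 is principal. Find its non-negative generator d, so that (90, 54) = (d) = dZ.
(90, 54) = (18); d = 18

In the PID Z, (a, b) is generated by gcd(a, b). Compute gcd(90, 54) with the extended Euclidean algorithm, tracking rows (r, s, t) with s·90 + t·54 = r:
  row A: (90, 1, 0)   [1·90 + 0·54 = 90]
  row B: (54, 0, 1)   [0·90 + 1·54 = 54]
  90 = 1·54 + 36   → row C = row A − 1·row B = (36, 1, −1)   [check: 1·90 − 1·54 = 36]
  54 = 1·36 + 18   → row D = row B − 1·row C = (18, −1, 2)   [check: −1·90 + 2·54 = 18]
  36 = 2·18 + 0   → remainder 0, stop. gcd = 18 (last nonzero row D).
So gcd(90, 54) = 18, with Bézout identity −1·90 + 2·54 = 18. Containment (⊇): the Bézout identity exhibits 18 as an element of (90, 54), giving (18) ⊆ (90, 54). Containment (⊆): since 18 | 90 and 18 | 54 (90 = 18·5, 54 = 18·3), every Z-linear combination of 90 and 54 is divisible by 18, so (90, 54) ⊆ (18). Therefore (90, 54) = (18), d = 18.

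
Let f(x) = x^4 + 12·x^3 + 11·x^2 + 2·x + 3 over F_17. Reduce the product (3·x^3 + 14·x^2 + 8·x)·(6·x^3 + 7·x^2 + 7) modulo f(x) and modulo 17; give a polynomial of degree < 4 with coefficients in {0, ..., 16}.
Multiply as integer polynomials: a · b = 18·x^6 + 105·x^5 + 146·x^4 + 77·x^3 + 98·x^2 + 56·x. Reducing coefficients mod 17: a · b ≡ x^6 + 3·x^5 + 10·x^4 + 9·x^3 + 13·x^2 + 5·x. Now divide by f(x) = x^4 + 12·x^3 + 11·x^2 + 2·x + 3 in F_17[x], eliminating the leading term at each step:
  leading term x^6: subtract (x^2)·f(x) = x^6 + 12·x^5 + 11·x^4 + 2·x^3 + 3·x^2, leaving 8·x^5 + 16·x^4 + 7·x^3 + 10·x^2 + 5·x (coefficients mod 17)
  leading term 8·x^5: subtract (8·x)·f(x) = 8·x^5 + 11·x^4 + 3·x^3 + 16·x^2 + 7·x, leaving 5·x^4 + 4·x^3 + 11·x^2 + 15·x (coefficients mod 17)
  leading term 5·x^4: subtract (5)·f(x) = 5·x^4 + 9·x^3 + 4·x^2 + 10·x + 15, leaving 12·x^3 + 7·x^2 + 5·x + 2 (coefficients mod 17)
The degree is now < 4, so this is the remainder. Hence a · b ≡ 12·x^3 + 7·x^2 + 5·x + 2 in F_17[x]/(f).

Final answer: a · b ≡ 12·x^3 + 7·x^2 + 5·x + 2 (mod f(x))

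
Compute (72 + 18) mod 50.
Reduce the summands first: 72 ≡ 22 (mod 50), so 72 + 18 ≡ 22 + 18 (mod 50). 22 + 18 = 40; 40 = 0·50 + 40, so (72 + 18) mod 50 = 40.

Final answer: 40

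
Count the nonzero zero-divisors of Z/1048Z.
In Z/1048Z each nonzero element is either a unit (gcd with 1048 is 1) or a zero-divisor (gcd > 1). The number of units is φ(1048): factorise 1048 = 2^3 · 131, so φ(1048) = (2^3 − 2^2) · (131 − 1) = 4 · 130 = 520. The nonzero elements number 1048 − 1 = 1047. Hence the nonzero zero-divisors number 1047 − 520 = 527.

Final answer: Z/1048Z has 527 nonzero zero-divisors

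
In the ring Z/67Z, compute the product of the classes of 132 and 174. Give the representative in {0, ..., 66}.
Reduce the factors first: 132 ≡ 65, 174 ≡ 40 (mod 67), so 132 · 174 ≡ 65 · 40 (mod 67). 65 · 40 = 2600. Dividing by 67: 2600 = 38·67 + 54. So (132 · 174) mod 67 = 54.

Final answer: 54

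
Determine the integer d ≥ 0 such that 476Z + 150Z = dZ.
In the PID Z, (a, b) is generated by gcd(a, b). Compute gcd(476, 150) with the extended Euclidean algorithm, tracking rows (r, s, t) with s·476 + t·150 = r:
  row A: (476, 1, 0)   [1·476 + 0·150 = 476]
  row B: (150, 0, 1)   [0·476 + 1·150 = 150]
  476 = 3·150 + 26   → row C = row A − 3·row B = (26, 1, −3)   [check: 1·476 − 3·150 = 26]
  150 = 5·26 + 20   → row D = row B − 5·row C = (20, −5, 16)   [check: −5·476 + 16·150 = 20]
  26 = 1·20 + 6   → row E = row C − 1·row D = (6, 6, −19)   [check: 6·476 − 19·150 = 6]
  20 = 3·6 + 2   → row F = row D − 3·row E = (2, −23, 73)   [check: −23·476 + 73·150 = 2]
  6 = 3·2 + 0   → remainder 0, stop. gcd = 2 (last nonzero row F).
So gcd(476, 150) = 2, with Bézout identity −23·476 + 73·150 = 2. Containment (⊇): the Bézout identity exhibits 2 as an element of (476, 150), giving (2) ⊆ (476, 150). Containment (⊆): since 2 | 476 and 2 | 150 (476 = 2·238, 150 = 2·75), every Z-linear combination of 476 and 150 is divisible by 2, so (476, 150) ⊆ (2). Therefore (476, 150) = (2), d = 2.

Final answer: (476, 150) = (2); d = 2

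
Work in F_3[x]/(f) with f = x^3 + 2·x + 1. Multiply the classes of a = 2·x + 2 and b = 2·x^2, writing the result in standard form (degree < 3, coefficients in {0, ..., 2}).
Multiply as integer polynomials: a · b = 4·x^3 + 4·x^2. Reducing coefficients mod 3: a · b ≡ x^3 + x^2. Now divide by f(x) = x^3 + 2·x + 1 in F_3[x], eliminating the leading term at each step:
  leading term x^3: subtract (1)·f(x) = x^3 + 2·x + 1, leaving x^2 + x + 2 (coefficients mod 3)
The degree is now < 3, so this is the remainder. Hence a · b ≡ x^2 + x + 2 in F_3[x]/(f).

Final answer: a · b ≡ x^2 + x + 2 (mod f(x))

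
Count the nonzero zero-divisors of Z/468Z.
In Z/468Z each nonzero element is either a unit (gcd with 468 is 1) or a zero-divisor (gcd > 1). The number of units is φ(468): factorise 468 = 2^2 · 3^2 · 13, so φ(468) = (2^2 − 2^1) · (3^2 − 3^1) · (13 − 1) = 2 · 6 · 12 = 144. The nonzero elements number 468 − 1 = 467. Hence the nonzero zero-divisors number 467 − 144 = 323.

Final answer: Z/468Z has 323 nonzero zero-divisors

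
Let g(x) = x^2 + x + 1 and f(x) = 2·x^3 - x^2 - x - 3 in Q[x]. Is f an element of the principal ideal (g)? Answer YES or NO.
YES

In Q[x] the ideal (g) consists of all multiples of g, so f ∈ (g) iff g | f, i.e. iff the remainder of f on division by g is 0. Divide f by g (g is monic, so eliminate the leading term of the running remainder at each step):
  leading term 2·x^3: subtract (2·x)·g(x) = 2·x^3 + 2·x^2 + 2·x, leaving -3·x^2 - 3·x - 3
  leading term -3·x^2: subtract (-3)·g(x) = -3·x^2 - 3·x - 3, leaving 0
The remainder is 0, so f(x) = g(x) · h(x) with h(x) = 2·x - 3. Hence g | f, i.e. f ∈ (g).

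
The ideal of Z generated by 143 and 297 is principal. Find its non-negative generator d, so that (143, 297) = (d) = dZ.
In the PID Z, (a, b) is generated by gcd(a, b). Compute gcd(297, 143) with the extended Euclidean algorithm, tracking rows (r, s, t) with s·297 + t·143 = r:
  row A: (297, 1, 0)   [1·297 + 0·143 = 297]
  row B: (143, 0, 1)   [0·297 + 1·143 = 143]
  297 = 2·143 + 11   → row C = row A − 2·row B = (11, 1, −2)   [check: 1·297 − 2·143 = 11]
  143 = 13·11 + 0   → remainder 0, stop. gcd = 11 (last nonzero row C).
So gcd(143, 297) = 11, with Bézout identity 1·297 − 2·143 = 11. Containment (⊇): the Bézout identity exhibits 11 as an element of (143, 297), giving (11) ⊆ (143, 297). Containment (⊆): since 11 | 143 and 11 | 297 (143 = 11·13, 297 = 11·27), every Z-linear combination of 143 and 297 is divisible by 11, so (143, 297) ⊆ (11). Therefore (143, 297) = (11), d = 11.

Final answer: (143, 297) = (11); d = 11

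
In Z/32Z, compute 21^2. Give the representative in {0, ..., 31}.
Use repeated squaring. Binary(2) = 10. Walk through the bits of the exponent 2 left-to-right: at each bit after the leading one, square the running value, then multiply by 21 if the bit is 1 (always reducing mod 32):
  bit 1 = 1 (leading): start with 21.
  bit 2 = 0: square 21^2 = 441 ≡ 25 (mod 32).
Final value: 21^2 ≡ 25 (mod 32).

Final answer: 25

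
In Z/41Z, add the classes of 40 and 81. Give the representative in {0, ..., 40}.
Reduce the summands first: 81 ≡ 40 (mod 41), so 40 + 81 ≡ 40 + 40 (mod 41). 40 + 40 = 80; 80 = 1·41 + 39, so (40 + 81) mod 41 = 39.

Final answer: 39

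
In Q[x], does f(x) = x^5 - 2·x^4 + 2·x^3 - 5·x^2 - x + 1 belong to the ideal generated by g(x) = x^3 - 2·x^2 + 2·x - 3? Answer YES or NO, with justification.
In Q[x] the ideal (g) consists of all multiples of g, so f ∈ (g) iff g | f, i.e. iff the remainder of f on division by g is 0. Divide f by g (g is monic, so eliminate the leading term of the running remainder at each step):
  leading term x^5: subtract (x^2)·g(x) = x^5 - 2·x^4 + 2·x^3 - 3·x^2, leaving -2·x^2 - x + 1
The remainder r(x) = -2·x^2 - x + 1 ≠ 0 (and deg r < deg g), so g ∤ f, i.e. f ∉ (g).

Final answer: NO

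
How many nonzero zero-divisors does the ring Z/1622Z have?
In Z/1622Z each nonzero element is either a unit (gcd with 1622 is 1) or a zero-divisor (gcd > 1). The number of units is φ(1622): factorise 1622 = 2 · 811, so φ(1622) = (2 − 1) · (811 − 1) = 1 · 810 = 810. The nonzero elements number 1622 − 1 = 1621. Hence the nonzero zero-divisors number 1621 − 810 = 811.

Final answer: Z/1622Z has 811 nonzero zero-divisors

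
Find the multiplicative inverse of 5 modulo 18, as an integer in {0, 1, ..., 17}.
5^(−1) ≡ 11 (mod 18)

Apply the extended Euclidean algorithm to (18, 5), tracking rows (r, s, t) with s·18 + t·5 = r. Each division r_prev = q·r_cur + r_new produces the new row as (previous row) − q·(current row):
  row A: (18, 1, 0)   [1·18 + 0·5 = 18]
  row B: (5, 0, 1)   [0·18 + 1·5 = 5]
  18 = 3·5 + 3   → row C = row A − 3·row B = (3, 1, −3)   [check: 1·18 − 3·5 = 3]
  5 = 1·3 + 2   → row D = row B − 1·row C = (2, −1, 4)   [check: −1·18 + 4·5 = 2]
  3 = 1·2 + 1   → row E = row C − 1·row D = (1, 2, −7)   [check: 2·18 − 7·5 = 1]
  2 = 2·1 + 0   → remainder 0, stop. gcd = 1 (last nonzero row E).
The gcd is 1, so 5 is invertible mod 18. The last nonzero row gives 2·18 − 7·5 = 1, so t = −7. So 5^(−1) ≡ −7 ≡ 11 (mod 18). Verify: 5 · 11 = 55 ≡ 1 (mod 18). ✓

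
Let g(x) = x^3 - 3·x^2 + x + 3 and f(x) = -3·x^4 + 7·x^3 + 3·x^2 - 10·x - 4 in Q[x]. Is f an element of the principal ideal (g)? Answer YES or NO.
In Q[x] the ideal (g) consists of all multiples of g, so f ∈ (g) iff g | f, i.e. iff the remainder of f on division by g is 0. Divide f by g (g is monic, so eliminate the leading term of the running remainder at each step):
  leading term -3·x^4: subtract (-3·x)·g(x) = -3·x^4 + 9·x^3 - 3·x^2 - 9·x, leaving -2·x^3 + 6·x^2 - x - 4
  leading term -2·x^3: subtract (-2)·g(x) = -2·x^3 + 6·x^2 - 2·x - 6, leaving x + 2
The remainder r(x) = x + 2 ≠ 0 (and deg r < deg g), so g ∤ f, i.e. f ∉ (g).

Final answer: NO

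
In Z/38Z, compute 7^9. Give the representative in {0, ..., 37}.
1

Use repeated squaring. Binary(9) = 1001. Walk through the bits of the exponent 9 left-to-right: at each bit after the leading one, square the running value, then multiply by 7 if the bit is 1 (always reducing mod 38):
  bit 1 = 1 (leading): start with 7.
  bit 2 = 0: square 7^2 = 49 ≡ 11 (mod 38).
  bit 3 = 0: square 11^2 = 121 ≡ 7 (mod 38).
  bit 4 = 1: square 7^2 = 49 ≡ 11; bit is 1, so multiply 11·7 = 77 ≡ 1 (mod 38).
Final value: 7^9 ≡ 1 (mod 38).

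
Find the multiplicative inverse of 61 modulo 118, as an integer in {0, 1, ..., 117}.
61^(−1) ≡ 89 (mod 118)

Apply the extended Euclidean algorithm to (118, 61), tracking rows (r, s, t) with s·118 + t·61 = r. Each division r_prev = q·r_cur + r_new produces the new row as (previous row) − q·(current row):
  row A: (118, 1, 0)   [1·118 + 0·61 = 118]
  row B: (61, 0, 1)   [0·118 + 1·61 = 61]
  118 = 1·61 + 57   → row C = row A − 1·row B = (57, 1, −1)   [check: 1·118 − 1·61 = 57]
  61 = 1·57 + 4   → row D = row B − 1·row C = (4, −1, 2)   [check: −1·118 + 2·61 = 4]
  57 = 14·4 + 1   → row E = row C − 14·row D = (1, 15, −29)   [check: 15·118 − 29·61 = 1]
  4 = 4·1 + 0   → remainder 0, stop. gcd = 1 (last nonzero row E).
The gcd is 1, so 61 is invertible mod 118. The last nonzero row gives 15·118 − 29·61 = 1, so t = −29. So 61^(−1) ≡ −29 ≡ 89 (mod 118). Verify: 61 · 89 = 5429 ≡ 1 (mod 118). ✓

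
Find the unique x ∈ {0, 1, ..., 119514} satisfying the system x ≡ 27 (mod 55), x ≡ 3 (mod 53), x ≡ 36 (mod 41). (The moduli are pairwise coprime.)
x ≡ 98477 (mod 119515); the representative in [0, 119515) is 98477

The moduli 55, 53, 41 are pairwise coprime, so by the CRT there is a unique solution mod 55·53·41 = 119515.
Solve by successive substitution. Start with x ≡ 27 (mod 55).
  Combine with x ≡ 3 (mod 53): write x = 27 + 55·t and require 27 + 55·t ≡ 3 (mod 53), i.e. 55·t ≡ 3 − 27 ≡ 29 (mod 53). Since 55^(−1) ≡ 27 (mod 53) (55 ≡ 2 (mod 53)), t ≡ 27·29 ≡ 41 (mod 53). So x ≡ 27 + 55·41 = 2282 (mod 2915).
  Combine with x ≡ 36 (mod 41): write x = 2282 + 2915·t and require 2282 + 2915·t ≡ 36 (mod 41), i.e. 2915·t ≡ 36 − 2282 ≡ 9 (mod 41). Since 2915^(−1) ≡ 31 (mod 41) (2915 ≡ 4 (mod 41)), t ≡ 31·9 ≡ 33 (mod 41). So x ≡ 2282 + 2915·33 = 98477 (mod 119515).
Unique solution in [0, 119515): x = 98477.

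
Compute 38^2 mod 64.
Use repeated squaring. Binary(2) = 10. Walk through the bits of the exponent 2 left-to-right: at each bit after the leading one, square the running value, then multiply by 38 if the bit is 1 (always reducing mod 64):
  bit 1 = 1 (leading): start with 38.
  bit 2 = 0: square 38^2 = 1444 ≡ 36 (mod 64).
Final value: 38^2 ≡ 36 (mod 64).

Final answer: 36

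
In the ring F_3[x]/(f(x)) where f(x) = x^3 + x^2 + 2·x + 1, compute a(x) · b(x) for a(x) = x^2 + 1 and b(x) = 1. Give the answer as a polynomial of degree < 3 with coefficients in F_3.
a · b ≡ x^2 + 1 (mod f(x))

Multiply as integer polynomials: a · b = x^2 + 1. Reducing coefficients mod 3: a · b ≡ x^2 + 1. This already has degree < 3, so no reduction by f is needed. Hence a · b ≡ x^2 + 1 in F_3[x]/(f).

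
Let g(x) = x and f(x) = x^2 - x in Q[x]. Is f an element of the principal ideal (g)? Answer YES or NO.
In Q[x] the ideal (g) consists of all multiples of g, so f ∈ (g) iff g | f, i.e. iff the remainder of f on division by g is 0. Divide f by g (g is monic, so eliminate the leading term of the running remainder at each step):
  leading term x^2: subtract (x)·g(x) = x^2, leaving -x
  leading term -x: subtract (-1)·g(x) = -x, leaving 0
The remainder is 0, so f(x) = g(x) · h(x) with h(x) = x - 1. Hence g | f, i.e. f ∈ (g).

Final answer: YES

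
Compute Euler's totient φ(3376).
φ(3376) = 1680

φ is multiplicative, with φ(p^e) = p^e − p^(e−1). Factorise 3376 = 2^4 · 211. Then
  φ(3376) = (2^4 − 2^3) · (211 − 1) = 8 · 210 = 1680.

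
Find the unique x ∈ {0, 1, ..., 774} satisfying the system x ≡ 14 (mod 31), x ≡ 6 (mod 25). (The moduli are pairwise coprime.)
The moduli 31, 25 are pairwise coprime, so by the CRT there is a unique solution mod 31·25 = 775.
Solve by successive substitution. Start with x ≡ 14 (mod 31).
  Combine with x ≡ 6 (mod 25): write x = 14 + 31·t and require 14 + 31·t ≡ 6 (mod 25), i.e. 31·t ≡ 6 − 14 ≡ 17 (mod 25). Since 31^(−1) ≡ 21 (mod 25) (31 ≡ 6 (mod 25)), t ≡ 21·17 ≡ 7 (mod 25). So x ≡ 14 + 31·7 = 231 (mod 775).
Unique solution in [0, 775): x = 231.

Final answer: x ≡ 231 (mod 775); the representative in [0, 775) is 231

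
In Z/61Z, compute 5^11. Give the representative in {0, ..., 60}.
Use repeated squaring. Binary(11) = 1011. Walk through the bits of the exponent 11 left-to-right: at each bit after the leading one, square the running value, then multiply by 5 if the bit is 1 (always reducing mod 61):
  bit 1 = 1 (leading): start with 5.
  bit 2 = 0: square 5^2 = 25 (mod 61).
  bit 3 = 1: square 25^2 = 625 ≡ 15; bit is 1, so multiply 15·5 = 75 ≡ 14 (mod 61).
  bit 4 = 1: square 14^2 = 196 ≡ 13; bit is 1, so multiply 13·5 = 65 ≡ 4 (mod 61).
Final value: 5^11 ≡ 4 (mod 61).

Final answer: 4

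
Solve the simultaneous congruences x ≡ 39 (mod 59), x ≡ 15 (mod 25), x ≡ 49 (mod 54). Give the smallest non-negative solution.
x ≡ 9715 (mod 79650); the representative in [0, 79650) is 9715

The moduli 59, 25, 54 are pairwise coprime, so by the CRT there is a unique solution mod 59·25·54 = 79650.
Solve by successive substitution. Start with x ≡ 39 (mod 59).
  Combine with x ≡ 15 (mod 25): write x = 39 + 59·t and require 39 + 59·t ≡ 15 (mod 25), i.e. 59·t ≡ 15 − 39 ≡ 1 (mod 25). Since 59^(−1) ≡ 14 (mod 25) (59 ≡ 9 (mod 25)), t ≡ 14·1 ≡ 14 (mod 25). So x ≡ 39 + 59·14 = 865 (mod 1475).
  Combine with x ≡ 49 (mod 54): write x = 865 + 1475·t and require 865 + 1475·t ≡ 49 (mod 54), i.e. 1475·t ≡ 49 − 865 ≡ 48 (mod 54). Since 1475^(−1) ≡ 35 (mod 54) (1475 ≡ 17 (mod 54)), t ≡ 35·48 ≡ 6 (mod 54). So x ≡ 865 + 1475·6 = 9715 (mod 79650).
Unique solution in [0, 79650): x = 9715.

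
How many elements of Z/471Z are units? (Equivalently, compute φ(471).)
An element a ∈ Z/471Z is a unit iff gcd(a, 471) = 1, so the number of units is φ(471). φ is multiplicative, with φ(p^e) = p^e − p^(e−1). Factorise 471 = 3 · 157. Then
  φ(471) = (3 − 1) · (157 − 1) = 2 · 156 = 312.

Final answer: Z/471Z has φ(471) = 312 units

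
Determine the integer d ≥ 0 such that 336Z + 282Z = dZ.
(336, 282) = (6); d = 6

In the PID Z, (a, b) is generated by gcd(a, b). Compute gcd(336, 282) with the extended Euclidean algorithm, tracking rows (r, s, t) with s·336 + t·282 = r:
  row A: (336, 1, 0)   [1·336 + 0·282 = 336]
  row B: (282, 0, 1)   [0·336 + 1·282 = 282]
  336 = 1·282 + 54   → row C = row A − 1·row B = (54, 1, −1)   [check: 1·336 − 1·282 = 54]
  282 = 5·54 + 12   → row D = row B − 5·row C = (12, −5, 6)   [check: −5·336 + 6·282 = 12]
  54 = 4·12 + 6   → row E = row C − 4·row D = (6, 21, −25)   [check: 21·336 − 25·282 = 6]
  12 = 2·6 + 0   → remainder 0, stop. gcd = 6 (last nonzero row E).
So gcd(336, 282) = 6, with Bézout identity 21·336 − 25·282 = 6. Containment (⊇): the Bézout identity exhibits 6 as an element of (336, 282), giving (6) ⊆ (336, 282). Containment (⊆): since 6 | 336 and 6 | 282 (336 = 6·56, 282 = 6·47), every Z-linear combination of 336 and 282 is divisible by 6, so (336, 282) ⊆ (6). Therefore (336, 282) = (6), d = 6.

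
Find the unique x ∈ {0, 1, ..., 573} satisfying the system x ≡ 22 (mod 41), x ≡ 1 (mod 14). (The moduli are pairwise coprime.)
x ≡ 309 (mod 574); the representative in [0, 574) is 309

The moduli 41, 14 are pairwise coprime, so by the CRT there is a unique solution mod 41·14 = 574.
Solve by successive substitution. Start with x ≡ 22 (mod 41).
  Combine with x ≡ 1 (mod 14): write x = 22 + 41·t and require 22 + 41·t ≡ 1 (mod 14), i.e. 41·t ≡ 1 − 22 ≡ 7 (mod 14). Since 41^(−1) ≡ 13 (mod 14) (41 ≡ 13 (mod 14)), t ≡ 13·7 ≡ 7 (mod 14). So x ≡ 22 + 41·7 = 309 (mod 574).
Unique solution in [0, 574): x = 309.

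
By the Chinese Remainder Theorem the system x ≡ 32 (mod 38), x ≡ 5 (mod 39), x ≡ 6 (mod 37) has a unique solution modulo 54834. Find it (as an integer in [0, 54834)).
The moduli 38, 39, 37 are pairwise coprime, so by the CRT there is a unique solution mod 38·39·37 = 54834.
Solve by successive substitution. Start with x ≡ 32 (mod 38).
  Combine with x ≡ 5 (mod 39): write x = 32 + 38·t and require 32 + 38·t ≡ 5 (mod 39), i.e. 38·t ≡ 5 − 32 ≡ 12 (mod 39). Since 38^(−1) ≡ 38 (mod 39), t ≡ 38·12 ≡ 27 (mod 39). So x ≡ 32 + 38·27 = 1058 (mod 1482).
  Combine with x ≡ 6 (mod 37): write x = 1058 + 1482·t and require 1058 + 1482·t ≡ 6 (mod 37), i.e. 1482·t ≡ 6 − 1058 ≡ 21 (mod 37). Since 1482^(−1) ≡ 19 (mod 37) (1482 ≡ 2 (mod 37)), t ≡ 19·21 ≡ 29 (mod 37). So x ≡ 1058 + 1482·29 = 44036 (mod 54834).
Unique solution in [0, 54834): x = 44036.

Final answer: x ≡ 44036 (mod 54834); the representative in [0, 54834) is 44036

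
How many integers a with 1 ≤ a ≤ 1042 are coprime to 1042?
520

The number of a ∈ {1, ..., 1042} with gcd(a, 1042) = 1 is by definition Euler's totient φ(1042). φ is multiplicative, with φ(p^e) = p^e − p^(e−1). Factorise 1042 = 2 · 521. Then
  φ(1042) = (2 − 1) · (521 − 1) = 1 · 520 = 520.
So there are 520 such integers.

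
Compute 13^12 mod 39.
13

Use repeated squaring. Binary(12) = 1100. Walk through the bits of the exponent 12 left-to-right: at each bit after the leading one, square the running value, then multiply by 13 if the bit is 1 (always reducing mod 39):
  bit 1 = 1 (leading): start with 13.
  bit 2 = 1: square 13^2 = 169 ≡ 13; bit is 1, so multiply 13·13 = 169 ≡ 13 (mod 39).
  bit 3 = 0: square 13^2 = 169 ≡ 13 (mod 39).
  bit 4 = 0: square 13^2 = 169 ≡ 13 (mod 39).
Final value: 13^12 ≡ 13 (mod 39).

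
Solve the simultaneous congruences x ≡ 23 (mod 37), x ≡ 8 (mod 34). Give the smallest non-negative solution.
x ≡ 1096 (mod 1258); the representative in [0, 1258) is 1096

The moduli 37, 34 are pairwise coprime, so by the CRT there is a unique solution mod 37·34 = 1258.
Solve by successive substitution. Start with x ≡ 23 (mod 37).
  Combine with x ≡ 8 (mod 34): write x = 23 + 37·t and require 23 + 37·t ≡ 8 (mod 34), i.e. 37·t ≡ 8 − 23 ≡ 19 (mod 34). Since 37^(−1) ≡ 23 (mod 34) (37 ≡ 3 (mod 34)), t ≡ 23·19 ≡ 29 (mod 34). So x ≡ 23 + 37·29 = 1096 (mod 1258).
Unique solution in [0, 1258): x = 1096.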